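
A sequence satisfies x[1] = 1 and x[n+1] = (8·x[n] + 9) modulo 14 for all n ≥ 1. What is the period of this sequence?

7

x[1] = 1; x[2] = 3; x[3] = 5; x[4] = 7; x[5] = 9; x[6] = 11; x[7] = 13; x[8] = 1.
Since x[8] = x[1] = 1, the sequence is periodic with period 7.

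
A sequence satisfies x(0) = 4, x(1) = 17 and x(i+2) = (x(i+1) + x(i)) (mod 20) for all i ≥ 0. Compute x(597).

Computing terms: x(0) = 4,  x(1) = 17,  x(2) = 1,  x(3) = 18,  x(4) = 19,  x(5) = 17,  x(6) = 16,  x(7) = 13,  x(8) = 9,  x(9) = 2,  x(10) = 11,  x(11) = 13,  x(12) = 4,  x(13) = 17.
Since (x(12), x(13)) = (x(0), x(1)) = (4, 17) (two consecutive terms determine the rest), the sequence is periodic with period 12.
(597 - 0) mod 12 = 9, so x(597) = x(9) = 2.

2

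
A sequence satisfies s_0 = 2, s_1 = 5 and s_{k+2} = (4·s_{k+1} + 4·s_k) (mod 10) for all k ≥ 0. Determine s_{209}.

8

We have s_0 = 2, s_1 = 5, s_2 = 8, s_3 = 2, s_4 = 0, s_5 = 8, s_6 = 2.
Since (s_5, s_6) = (s_2, s_3) = (8, 2) (two consecutive terms determine the rest), the sequence is eventually periodic: after a pre-period of length 2 it cycles with period 3.
For k ≥ 2, s_k depends only on (k - 2) mod 3. (209 - 2) mod 3 = 0, so s_{209} = s_2 = 8.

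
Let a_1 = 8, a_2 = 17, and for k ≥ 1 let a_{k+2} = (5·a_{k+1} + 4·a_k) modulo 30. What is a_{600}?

We have a_1 = 8,  a_2 = 17,  a_3 = 27,  a_4 = 23,  a_5 = 13,  a_6 = 7,  a_7 = 27,  a_8 = 13,  a_9 = 23,  a_{10} = 17,  a_{11} = 27.
Since (a_{10}, a_{11}) = (a_2, a_3) = (17, 27) (two consecutive terms determine the rest), the sequence is eventually periodic: after a pre-period of length 1 it cycles with period 8.
For k ≥ 2, a_k depends only on (k - 2) mod 8. (600 - 2) mod 8 = 6, so a_{600} = a_8 = 13.

13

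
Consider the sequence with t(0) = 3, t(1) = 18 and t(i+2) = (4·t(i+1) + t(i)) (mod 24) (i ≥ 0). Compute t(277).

18

We have t(0) = 3, t(1) = 18, t(2) = 3, t(3) = 6, t(4) = 3, t(5) = 18.
The sequence repeats with period 4.
So t(277) = t(0 + ((277-0) mod 4)) = t(1) = 18.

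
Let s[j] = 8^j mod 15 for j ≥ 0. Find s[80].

1

s[0] = 1; s[1] = 8; s[2] = 4; s[3] = 2; s[4] = 1.
The sequence repeats with period 4.
(80 - 0) mod 4 = 0, so s[80] = s[0] = 1.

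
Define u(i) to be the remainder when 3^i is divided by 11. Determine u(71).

3

Listing terms: u(1) = 3; u(2) = 9; u(3) = 5; u(4) = 4; u(5) = 1; u(6) = 3.
Since u(6) = u(1) = 3, the sequence is periodic with period 5.
(71 - 1) mod 5 = 0, so u(71) = u(1) = 3.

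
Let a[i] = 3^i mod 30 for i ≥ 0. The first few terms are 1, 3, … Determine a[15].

Computing terms: a[0] = 1, a[1] = 3, a[2] = 9, a[3] = 27, a[4] = 21, a[5] = 3.
Since a[5] = a[1] = 3, the sequence is eventually periodic: after a pre-period of length 1 it cycles with period 4.
For i ≥ 1, a[i] depends only on (i - 1) mod 4. (15 - 1) mod 4 = 2, so a[15] = a[3] = 27.

27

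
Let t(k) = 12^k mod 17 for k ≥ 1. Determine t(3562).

9

We have t(1) = 12, t(2) = 8, t(3) = 11, t(4) = 13, t(5) = 3, t(6) = 2, t(7) = 7, t(8) = 16, t(9) = 5, t(10) = 9, t(11) = 6, t(12) = 4, t(13) = 14, t(14) = 15, t(15) = 10, t(16) = 1, t(17) = 12.
Since t(17) = t(1) = 12, the sequence is periodic with period 16.
(3562 - 1) mod 16 = 9, so t(3562) = t(10) = 9.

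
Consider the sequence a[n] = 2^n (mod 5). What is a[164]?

1

a[0] = 1, a[1] = 2, a[2] = 4, a[3] = 3, a[4] = 1.
The sequence repeats with period 4.
(164 - 0) mod 4 = 0, so a[164] = a[0] = 1.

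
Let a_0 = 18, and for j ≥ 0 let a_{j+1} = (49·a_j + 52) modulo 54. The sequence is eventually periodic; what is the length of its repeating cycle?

Computing terms: a_0 = 18; a_1 = 16; a_2 = 26; a_3 = 30; a_4 = 10; a_5 = 2; a_6 = 42; a_7 = 4; a_8 = 32; a_9 = 0; a_{10} = 52; a_{11} = 8; a_{12} = 12; a_{13} = 46; a_{14} = 38; a_{15} = 24; a_{16} = 40; a_{17} = 14; a_{18} = 36; a_{19} = 34; a_{20} = 44; a_{21} = 48; a_{22} = 28; a_{23} = 20; a_{24} = 6; a_{25} = 22; a_{26} = 50; a_{27} = 18.
The sequence repeats with period 27.

27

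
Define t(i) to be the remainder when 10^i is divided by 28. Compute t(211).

Listing terms: t(1) = 10, t(2) = 16, t(3) = 20, t(4) = 4, t(5) = 12, t(6) = 8, t(7) = 24, t(8) = 16.
Since t(8) = t(2) = 16, the sequence is eventually periodic: after a pre-period of length 1 it cycles with period 6.
For i ≥ 2, t(i) depends only on (i - 2) mod 6. (211 - 2) mod 6 = 5, so t(211) = t(7) = 24.

24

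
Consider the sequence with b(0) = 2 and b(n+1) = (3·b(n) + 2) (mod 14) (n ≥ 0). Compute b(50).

12

Listing terms: b(0) = 2, b(1) = 8, b(2) = 12, b(3) = 10, b(4) = 4, b(5) = 0, b(6) = 2.
Since b(6) = b(0) = 2, the sequence is periodic with period 6.
So b(50) = b(0 + ((50-0) mod 6)) = b(2) = 12.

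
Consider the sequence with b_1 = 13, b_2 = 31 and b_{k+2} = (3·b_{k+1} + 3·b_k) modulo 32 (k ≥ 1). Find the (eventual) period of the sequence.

24

We have b_1 = 13; b_2 = 31; b_3 = 4; b_4 = 9; b_5 = 7; b_6 = 16; b_7 = 5; b_8 = 31; b_9 = 12; b_{10} = 1; b_{11} = 7; b_{12} = 24; b_{13} = 29; b_{14} = 31; b_{15} = 20; b_{16} = 25; b_{17} = 7; b_{18} = 0; b_{19} = 21; b_{20} = 31; b_{21} = 28; b_{22} = 17; b_{23} = 7; b_{24} = 8; b_{25} = 13; b_{26} = 31.
Since (b_{25}, b_{26}) = (b_1, b_2) = (13, 31) (two consecutive terms determine the rest), the sequence is periodic with period 24.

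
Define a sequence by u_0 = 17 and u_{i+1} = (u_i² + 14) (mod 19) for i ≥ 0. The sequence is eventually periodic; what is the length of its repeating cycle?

4

Computing terms: u_0 = 17; u_1 = 18; u_2 = 15; u_3 = 11; u_4 = 2; u_5 = 18.
Since u_5 = u_1 = 18, the sequence is eventually periodic: after a pre-period of length 1 it cycles with period 4.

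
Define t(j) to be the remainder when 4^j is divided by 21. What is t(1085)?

16

We have t(1) = 4; t(2) = 16; t(3) = 1; t(4) = 4.
The sequence repeats with period 3.
(1085 - 1) mod 3 = 1, so t(1085) = t(2) = 16.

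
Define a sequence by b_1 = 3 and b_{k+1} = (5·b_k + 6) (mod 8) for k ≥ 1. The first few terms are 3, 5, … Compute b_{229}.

3

We have b_1 = 3, b_2 = 5, b_3 = 7, b_4 = 1, b_5 = 3.
Since b_5 = b_1 = 3, the sequence is periodic with period 4.
(229 - 1) mod 4 = 0, so b_{229} = b_1 = 3.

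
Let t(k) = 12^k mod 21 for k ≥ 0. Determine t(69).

We have t(0) = 1, t(1) = 12, t(2) = 18, t(3) = 6, t(4) = 9, t(5) = 3, t(6) = 15, t(7) = 12.
Since t(7) = t(1) = 12, the sequence is eventually periodic: after a pre-period of length 1 it cycles with period 6.
For k ≥ 1, t(k) depends only on (k - 1) mod 6. (69 - 1) mod 6 = 2, so t(69) = t(3) = 6.

6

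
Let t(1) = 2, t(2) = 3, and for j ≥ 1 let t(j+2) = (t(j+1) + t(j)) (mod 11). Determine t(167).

1

Computing terms: t(1) = 2, t(2) = 3, t(3) = 5, t(4) = 8, t(5) = 2, t(6) = 10, t(7) = 1, t(8) = 0, t(9) = 1, t(10) = 1, t(11) = 2, t(12) = 3.
The sequence repeats with period 10.
So t(167) = t(1 + ((167-1) mod 10)) = t(7) = 1.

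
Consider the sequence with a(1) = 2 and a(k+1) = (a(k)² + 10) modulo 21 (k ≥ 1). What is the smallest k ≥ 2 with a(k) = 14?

Computing terms: a(1) = 2; a(2) = 14; a(3) = 17; a(4) = 5; a(5) = 14.
Since a(5) = a(2) = 14, the sequence is eventually periodic: after a pre-period of length 1 it cycles with period 3.
The value 14 first appears (with k ≥ 2) at a(2).

2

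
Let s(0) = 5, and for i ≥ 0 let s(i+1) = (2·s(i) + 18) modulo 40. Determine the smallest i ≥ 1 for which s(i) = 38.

5

Listing terms: s(0) = 5,  s(1) = 28,  s(2) = 34,  s(3) = 6,  s(4) = 30,  s(5) = 38,  s(6) = 14,  s(7) = 6.
Since s(7) = s(3) = 6, the sequence is eventually periodic: after a pre-period of length 3 it cycles with period 4.
The value 38 first appears (with i ≥ 1) at s(5).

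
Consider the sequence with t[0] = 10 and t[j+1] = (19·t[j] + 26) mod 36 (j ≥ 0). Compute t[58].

6

Listing terms: t[0] = 10; t[1] = 0; t[2] = 26; t[3] = 16; t[4] = 6; t[5] = 32; t[6] = 22; t[7] = 12; t[8] = 2; t[9] = 28; t[10] = 18; t[11] = 8; t[12] = 34; t[13] = 24; t[14] = 14; t[15] = 4; t[16] = 30; t[17] = 20; t[18] = 10.
The sequence repeats with period 18.
(58 - 0) mod 18 = 4, so t[58] = t[4] = 6.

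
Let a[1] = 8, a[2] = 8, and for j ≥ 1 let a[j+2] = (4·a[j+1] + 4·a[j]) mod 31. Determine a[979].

21

Computing terms: a[1] = 8, a[2] = 8, a[3] = 2, a[4] = 9, a[5] = 13, a[6] = 26, a[7] = 1, a[8] = 15, a[9] = 2, a[10] = 6, a[11] = 1, a[12] = 28, a[13] = 23, a[14] = 18, a[15] = 9, a[16] = 15, a[17] = 3, a[18] = 10, a[19] = 21, a[20] = 0, a[21] = 22, a[22] = 26, a[23] = 6, a[24] = 4, a[25] = 9, a[26] = 21, a[27] = 27, a[28] = 6, a[29] = 8, a[30] = 25, a[31] = 8, a[32] = 8.
The sequence repeats with period 30.
(979 - 1) mod 30 = 18, so a[979] = a[19] = 21.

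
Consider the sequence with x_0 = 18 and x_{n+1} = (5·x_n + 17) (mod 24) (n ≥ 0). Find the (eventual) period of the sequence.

8

Listing terms: x_0 = 18; x_1 = 11; x_2 = 0; x_3 = 17; x_4 = 6; x_5 = 23; x_6 = 12; x_7 = 5; x_8 = 18.
Since x_8 = x_0 = 18, the sequence is periodic with period 8.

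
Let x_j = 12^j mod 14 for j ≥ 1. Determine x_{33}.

6

Listing terms: x_1 = 12, x_2 = 4, x_3 = 6, x_4 = 2, x_5 = 10, x_6 = 8, x_7 = 12.
The sequence repeats with period 6.
(33 - 1) mod 6 = 2, so x_{33} = x_3 = 6.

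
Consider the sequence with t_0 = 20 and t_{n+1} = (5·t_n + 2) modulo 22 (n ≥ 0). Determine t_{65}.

Listing terms: t_0 = 20; t_1 = 14; t_2 = 6; t_3 = 10; t_4 = 8; t_5 = 20.
Since t_5 = t_0 = 20, the sequence is periodic with period 5.
So t_{65} = t_{0 + ((65-0) mod 5)} = t_0 = 20.

20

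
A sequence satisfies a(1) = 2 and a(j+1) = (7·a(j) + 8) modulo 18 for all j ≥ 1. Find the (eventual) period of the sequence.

9

a(1) = 2; a(2) = 4; a(3) = 0; a(4) = 8; a(5) = 10; a(6) = 6; a(7) = 14; a(8) = 16; a(9) = 12; a(10) = 2.
Since a(10) = a(1) = 2, the sequence is periodic with period 9.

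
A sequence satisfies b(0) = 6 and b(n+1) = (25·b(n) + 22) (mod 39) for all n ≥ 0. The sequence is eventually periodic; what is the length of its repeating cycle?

6

We have b(0) = 6,  b(1) = 16,  b(2) = 32,  b(3) = 3,  b(4) = 19,  b(5) = 29,  b(6) = 6.
Since b(6) = b(0) = 6, the sequence is periodic with period 6.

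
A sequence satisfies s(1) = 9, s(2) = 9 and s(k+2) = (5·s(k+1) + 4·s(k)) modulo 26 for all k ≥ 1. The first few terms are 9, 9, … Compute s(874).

15

We have s(1) = 9, s(2) = 9, s(3) = 3, s(4) = 25, s(5) = 7, s(6) = 5, s(7) = 1, s(8) = 25, s(9) = 25, s(10) = 17, s(11) = 3, s(12) = 5, s(13) = 11, s(14) = 23, s(15) = 3, s(16) = 3, s(17) = 1, s(18) = 17, s(19) = 11, s(20) = 19, s(21) = 9, s(22) = 17, s(23) = 17, s(24) = 23, s(25) = 1, s(26) = 19, s(27) = 21, s(28) = 25, s(29) = 1, s(30) = 1, s(31) = 9, s(32) = 23, s(33) = 21, s(34) = 15, s(35) = 3, s(36) = 23, s(37) = 23, s(38) = 25, s(39) = 9, s(40) = 15, s(41) = 7, s(42) = 17, s(43) = 9, s(44) = 9.
The sequence repeats with period 42.
So s(874) = s(1 + ((874-1) mod 42)) = s(34) = 15.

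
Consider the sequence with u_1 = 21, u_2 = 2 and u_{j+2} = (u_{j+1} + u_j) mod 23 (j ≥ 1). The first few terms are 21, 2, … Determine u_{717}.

7

Listing terms: u_1 = 21,  u_2 = 2,  u_3 = 0,  u_4 = 2,  u_5 = 2,  u_6 = 4,  u_7 = 6,  u_8 = 10,  u_9 = 16,  u_{10} = 3,  u_{11} = 19,  u_{12} = 22,  u_{13} = 18,  u_{14} = 17,  u_{15} = 12,  u_{16} = 6,  u_{17} = 18,  u_{18} = 1,  u_{19} = 19,  u_{20} = 20,  u_{21} = 16,  u_{22} = 13,  u_{23} = 6,  u_{24} = 19,  u_{25} = 2,  u_{26} = 21,  u_{27} = 0,  u_{28} = 21,  u_{29} = 21,  u_{30} = 19,  u_{31} = 17,  u_{32} = 13,  u_{33} = 7,  u_{34} = 20,  u_{35} = 4,  u_{36} = 1,  u_{37} = 5,  u_{38} = 6,  u_{39} = 11,  u_{40} = 17,  u_{41} = 5,  u_{42} = 22,  u_{43} = 4,  u_{44} = 3,  u_{45} = 7,  u_{46} = 10,  u_{47} = 17,  u_{48} = 4,  u_{49} = 21,  u_{50} = 2.
The sequence repeats with period 48.
So u_{717} = u_{1 + ((717-1) mod 48)} = u_{45} = 7.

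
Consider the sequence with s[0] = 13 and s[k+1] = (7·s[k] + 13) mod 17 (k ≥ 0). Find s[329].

s[0] = 13; s[1] = 2; s[2] = 10; s[3] = 15; s[4] = 16; s[5] = 6; s[6] = 4; s[7] = 7; s[8] = 11; s[9] = 5; s[10] = 14; s[11] = 9; s[12] = 8; s[13] = 1; s[14] = 3; s[15] = 0; s[16] = 13.
The sequence repeats with period 16.
(329 - 0) mod 16 = 9, so s[329] = s[9] = 5.

5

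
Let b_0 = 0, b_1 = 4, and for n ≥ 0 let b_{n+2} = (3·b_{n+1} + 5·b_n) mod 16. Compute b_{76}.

b_0 = 0, b_1 = 4, b_2 = 12, b_3 = 8, b_4 = 4, b_5 = 4, b_6 = 0, b_7 = 4.
Since (b_6, b_7) = (b_0, b_1) = (0, 4) (two consecutive terms determine the rest), the sequence is periodic with period 6.
So b_{76} = b_{0 + ((76-0) mod 6)} = b_4 = 4.

4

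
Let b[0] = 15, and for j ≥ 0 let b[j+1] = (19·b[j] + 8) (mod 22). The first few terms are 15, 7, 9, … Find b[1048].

1

b[0] = 15; b[1] = 7; b[2] = 9; b[3] = 3; b[4] = 21; b[5] = 11; b[6] = 19; b[7] = 17; b[8] = 1; b[9] = 5; b[10] = 15.
Since b[10] = b[0] = 15, the sequence is periodic with period 10.
(1048 - 0) mod 10 = 8, so b[1048] = b[8] = 1.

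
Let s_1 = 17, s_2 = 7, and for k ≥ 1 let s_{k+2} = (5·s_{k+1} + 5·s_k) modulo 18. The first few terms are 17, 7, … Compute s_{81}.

Computing terms: s_1 = 17,  s_2 = 7,  s_3 = 12,  s_4 = 5,  s_5 = 13,  s_6 = 0,  s_7 = 11,  s_8 = 1,  s_9 = 6,  s_{10} = 17,  s_{11} = 7.
Since (s_{10}, s_{11}) = (s_1, s_2) = (17, 7) (two consecutive terms determine the rest), the sequence is periodic with period 9.
(81 - 1) mod 9 = 8, so s_{81} = s_9 = 6.

6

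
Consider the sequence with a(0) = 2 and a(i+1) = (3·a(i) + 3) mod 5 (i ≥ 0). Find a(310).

0

Listing terms: a(0) = 2; a(1) = 4; a(2) = 0; a(3) = 3; a(4) = 2.
The sequence repeats with period 4.
So a(310) = a(0 + ((310-0) mod 4)) = a(2) = 0.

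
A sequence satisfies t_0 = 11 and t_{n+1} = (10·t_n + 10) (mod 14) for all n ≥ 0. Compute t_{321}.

0

Computing terms: t_0 = 11, t_1 = 8, t_2 = 6, t_3 = 0, t_4 = 10, t_5 = 12, t_6 = 4, t_7 = 8.
Since t_7 = t_1 = 8, the sequence is eventually periodic: after a pre-period of length 1 it cycles with period 6.
For n ≥ 1, t_n depends only on (n - 1) mod 6. (321 - 1) mod 6 = 2, so t_{321} = t_3 = 0.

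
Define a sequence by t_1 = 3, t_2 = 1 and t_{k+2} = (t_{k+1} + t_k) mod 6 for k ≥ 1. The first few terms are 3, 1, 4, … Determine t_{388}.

5

Listing terms: t_1 = 3; t_2 = 1; t_3 = 4; t_4 = 5; t_5 = 3; t_6 = 2; t_7 = 5; t_8 = 1; t_9 = 0; t_{10} = 1; t_{11} = 1; t_{12} = 2; t_{13} = 3; t_{14} = 5; t_{15} = 2; t_{16} = 1; t_{17} = 3; t_{18} = 4; t_{19} = 1; t_{20} = 5; t_{21} = 0; t_{22} = 5; t_{23} = 5; t_{24} = 4; t_{25} = 3; t_{26} = 1.
The sequence repeats with period 24.
So t_{388} = t_{1 + ((388-1) mod 24)} = t_4 = 5.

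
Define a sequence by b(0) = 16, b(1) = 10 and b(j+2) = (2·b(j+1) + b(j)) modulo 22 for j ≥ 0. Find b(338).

14

Listing terms: b(0) = 16,  b(1) = 10,  b(2) = 14,  b(3) = 16,  b(4) = 2,  b(5) = 20,  b(6) = 20,  b(7) = 16,  b(8) = 8,  b(9) = 10,  b(10) = 6,  b(11) = 0,  b(12) = 6,  b(13) = 12,  b(14) = 8,  b(15) = 6,  b(16) = 20,  b(17) = 2,  b(18) = 2,  b(19) = 6,  b(20) = 14,  b(21) = 12,  b(22) = 16,  b(23) = 0,  b(24) = 16,  b(25) = 10.
Since (b(24), b(25)) = (b(0), b(1)) = (16, 10) (two consecutive terms determine the rest), the sequence is periodic with period 24.
So b(338) = b(0 + ((338-0) mod 24)) = b(2) = 14.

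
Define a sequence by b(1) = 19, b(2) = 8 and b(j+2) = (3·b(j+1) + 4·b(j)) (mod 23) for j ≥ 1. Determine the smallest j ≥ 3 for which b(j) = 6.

We have b(1) = 19, b(2) = 8, b(3) = 8, b(4) = 10, b(5) = 16, b(6) = 19, b(7) = 6, b(8) = 2, b(9) = 7, b(10) = 6, b(11) = 0, b(12) = 1, b(13) = 3, b(14) = 13, b(15) = 5, b(16) = 21, b(17) = 14, b(18) = 11, b(19) = 20, b(20) = 12, b(21) = 1, b(22) = 5, b(23) = 19, b(24) = 8.
The sequence repeats with period 22.
The value 6 first appears (with j ≥ 3) at b(7).

7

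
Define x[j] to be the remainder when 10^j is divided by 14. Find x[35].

Computing terms: x[0] = 1; x[1] = 10; x[2] = 2; x[3] = 6; x[4] = 4; x[5] = 12; x[6] = 8; x[7] = 10.
Since x[7] = x[1] = 10, the sequence is eventually periodic: after a pre-period of length 1 it cycles with period 6.
For j ≥ 1, x[j] depends only on (j - 1) mod 6. (35 - 1) mod 6 = 4, so x[35] = x[5] = 12.

12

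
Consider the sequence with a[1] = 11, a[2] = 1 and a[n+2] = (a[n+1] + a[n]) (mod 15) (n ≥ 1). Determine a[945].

5

a[1] = 11; a[2] = 1; a[3] = 12; a[4] = 13; a[5] = 10; a[6] = 8; a[7] = 3; a[8] = 11; a[9] = 14; a[10] = 10; a[11] = 9; a[12] = 4; a[13] = 13; a[14] = 2; a[15] = 0; a[16] = 2; a[17] = 2; a[18] = 4; a[19] = 6; a[20] = 10; a[21] = 1; a[22] = 11; a[23] = 12; a[24] = 8; a[25] = 5; a[26] = 13; a[27] = 3; a[28] = 1; a[29] = 4; a[30] = 5; a[31] = 9; a[32] = 14; a[33] = 8; a[34] = 7; a[35] = 0; a[36] = 7; a[37] = 7; a[38] = 14; a[39] = 6; a[40] = 5; a[41] = 11; a[42] = 1.
Since (a[41], a[42]) = (a[1], a[2]) = (11, 1) (two consecutive terms determine the rest), the sequence is periodic with period 40.
So a[945] = a[1 + ((945-1) mod 40)] = a[25] = 5.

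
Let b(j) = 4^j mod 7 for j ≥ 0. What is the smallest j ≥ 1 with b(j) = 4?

b(0) = 1, b(1) = 4, b(2) = 2, b(3) = 1.
Since b(3) = b(0) = 1, the sequence is periodic with period 3.
The value 4 first appears (with j ≥ 1) at b(1).

1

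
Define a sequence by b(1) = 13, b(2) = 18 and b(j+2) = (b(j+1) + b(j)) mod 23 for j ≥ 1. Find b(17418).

We have b(1) = 13; b(2) = 18; b(3) = 8; b(4) = 3; b(5) = 11; b(6) = 14; b(7) = 2; b(8) = 16; b(9) = 18; b(10) = 11; b(11) = 6; b(12) = 17; b(13) = 0; b(14) = 17; b(15) = 17; b(16) = 11; b(17) = 5; b(18) = 16; b(19) = 21; b(20) = 14; b(21) = 12; b(22) = 3; b(23) = 15; b(24) = 18; b(25) = 10; b(26) = 5; b(27) = 15; b(28) = 20; b(29) = 12; b(30) = 9; b(31) = 21; b(32) = 7; b(33) = 5; b(34) = 12; b(35) = 17; b(36) = 6; b(37) = 0; b(38) = 6; b(39) = 6; b(40) = 12; b(41) = 18; b(42) = 7; b(43) = 2; b(44) = 9; b(45) = 11; b(46) = 20; b(47) = 8; b(48) = 5; b(49) = 13; b(50) = 18.
Since (b(49), b(50)) = (b(1), b(2)) = (13, 18) (two consecutive terms determine the rest), the sequence is periodic with period 48.
So b(17418) = b(1 + ((17418-1) mod 48)) = b(42) = 7.

7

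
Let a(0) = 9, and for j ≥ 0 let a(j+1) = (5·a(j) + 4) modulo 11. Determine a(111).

5

Listing terms: a(0) = 9,  a(1) = 5,  a(2) = 7,  a(3) = 6,  a(4) = 1,  a(5) = 9.
Since a(5) = a(0) = 9, the sequence is periodic with period 5.
So a(111) = a(0 + ((111-0) mod 5)) = a(1) = 5.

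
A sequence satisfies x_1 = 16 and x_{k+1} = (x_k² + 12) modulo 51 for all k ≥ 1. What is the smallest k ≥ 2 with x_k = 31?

Listing terms: x_1 = 16, x_2 = 13, x_3 = 28, x_4 = 31, x_5 = 4, x_6 = 28.
Since x_6 = x_3 = 28, the sequence is eventually periodic: after a pre-period of length 2 it cycles with period 3.
The value 31 first appears (with k ≥ 2) at x_4.

4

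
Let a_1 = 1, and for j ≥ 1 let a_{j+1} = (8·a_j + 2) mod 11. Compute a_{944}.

9

Computing terms: a_1 = 1,  a_2 = 10,  a_3 = 5,  a_4 = 9,  a_5 = 8,  a_6 = 0,  a_7 = 2,  a_8 = 7,  a_9 = 3,  a_{10} = 4,  a_{11} = 1.
The sequence repeats with period 10.
So a_{944} = a_{1 + ((944-1) mod 10)} = a_4 = 9.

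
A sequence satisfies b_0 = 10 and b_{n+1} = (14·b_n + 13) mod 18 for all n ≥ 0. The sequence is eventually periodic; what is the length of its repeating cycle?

Computing terms: b_0 = 10; b_1 = 9; b_2 = 13; b_3 = 15; b_4 = 7; b_5 = 3; b_6 = 1; b_7 = 9.
Since b_7 = b_1 = 9, the sequence is eventually periodic: after a pre-period of length 1 it cycles with period 6.

6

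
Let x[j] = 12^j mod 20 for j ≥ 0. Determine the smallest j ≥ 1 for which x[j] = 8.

3

x[0] = 1; x[1] = 12; x[2] = 4; x[3] = 8; x[4] = 16; x[5] = 12.
Since x[5] = x[1] = 12, the sequence is eventually periodic: after a pre-period of length 1 it cycles with period 4.
The value 8 first appears (with j ≥ 1) at x[3].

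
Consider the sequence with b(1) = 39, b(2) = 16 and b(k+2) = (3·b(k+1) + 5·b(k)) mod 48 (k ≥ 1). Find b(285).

We have b(1) = 39, b(2) = 16, b(3) = 3, b(4) = 41, b(5) = 42, b(6) = 43, b(7) = 3, b(8) = 32, b(9) = 15, b(10) = 13, b(11) = 18, b(12) = 23, b(13) = 15, b(14) = 16, b(15) = 27, b(16) = 17, b(17) = 42, b(18) = 19, b(19) = 27, b(20) = 32, b(21) = 39, b(22) = 37, b(23) = 18, b(24) = 47, b(25) = 39, b(26) = 16.
Since (b(25), b(26)) = (b(1), b(2)) = (39, 16) (two consecutive terms determine the rest), the sequence is periodic with period 24.
So b(285) = b(1 + ((285-1) mod 24)) = b(21) = 39.

39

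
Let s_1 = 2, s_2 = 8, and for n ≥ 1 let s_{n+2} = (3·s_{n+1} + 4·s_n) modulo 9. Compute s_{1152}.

5

s_1 = 2,  s_2 = 8,  s_3 = 5,  s_4 = 2,  s_5 = 8.
Since (s_4, s_5) = (s_1, s_2) = (2, 8) (two consecutive terms determine the rest), the sequence is periodic with period 3.
(1152 - 1) mod 3 = 2, so s_{1152} = s_3 = 5.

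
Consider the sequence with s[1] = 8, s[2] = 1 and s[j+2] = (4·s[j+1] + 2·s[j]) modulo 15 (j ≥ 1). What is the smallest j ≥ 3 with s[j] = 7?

4

s[1] = 8, s[2] = 1, s[3] = 5, s[4] = 7, s[5] = 8, s[6] = 1.
Since (s[5], s[6]) = (s[1], s[2]) = (8, 1) (two consecutive terms determine the rest), the sequence is periodic with period 4.
The value 7 first appears (with j ≥ 3) at s[4].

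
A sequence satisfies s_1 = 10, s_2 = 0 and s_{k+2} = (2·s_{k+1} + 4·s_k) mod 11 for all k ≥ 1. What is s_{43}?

7

Computing terms: s_1 = 10; s_2 = 0; s_3 = 7; s_4 = 3; s_5 = 1; s_6 = 3; s_7 = 10; s_8 = 10; s_9 = 5; s_{10} = 6; s_{11} = 10; s_{12} = 0.
Since (s_{11}, s_{12}) = (s_1, s_2) = (10, 0) (two consecutive terms determine the rest), the sequence is periodic with period 10.
So s_{43} = s_{1 + ((43-1) mod 10)} = s_3 = 7.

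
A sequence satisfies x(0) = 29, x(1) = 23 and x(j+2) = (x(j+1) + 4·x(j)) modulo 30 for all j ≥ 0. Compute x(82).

7

Computing terms: x(0) = 29; x(1) = 23; x(2) = 19; x(3) = 21; x(4) = 7; x(5) = 1; x(6) = 29; x(7) = 3; x(8) = 29; x(9) = 11; x(10) = 7; x(11) = 21; x(12) = 19; x(13) = 13; x(14) = 29; x(15) = 21; x(16) = 17; x(17) = 11; x(18) = 19; x(19) = 3; x(20) = 19; x(21) = 1; x(22) = 17; x(23) = 21; x(24) = 29; x(25) = 23.
The sequence repeats with period 24.
So x(82) = x(0 + ((82-0) mod 24)) = x(10) = 7.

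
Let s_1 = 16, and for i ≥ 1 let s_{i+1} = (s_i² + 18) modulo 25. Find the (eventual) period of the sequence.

4

Listing terms: s_1 = 16,  s_2 = 24,  s_3 = 19,  s_4 = 4,  s_5 = 9,  s_6 = 24.
Since s_6 = s_2 = 24, the sequence is eventually periodic: after a pre-period of length 1 it cycles with period 4.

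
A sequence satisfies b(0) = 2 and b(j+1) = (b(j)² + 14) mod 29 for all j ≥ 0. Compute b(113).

19

b(0) = 2, b(1) = 18, b(2) = 19, b(3) = 27, b(4) = 18.
Since b(4) = b(1) = 18, the sequence is eventually periodic: after a pre-period of length 1 it cycles with period 3.
For j ≥ 1, b(j) depends only on (j - 1) mod 3. (113 - 1) mod 3 = 1, so b(113) = b(2) = 19.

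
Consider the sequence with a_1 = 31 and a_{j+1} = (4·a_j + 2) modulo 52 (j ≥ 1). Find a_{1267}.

Listing terms: a_1 = 31,  a_2 = 22,  a_3 = 38,  a_4 = 50,  a_5 = 46,  a_6 = 30,  a_7 = 18,  a_8 = 22.
Since a_8 = a_2 = 22, the sequence is eventually periodic: after a pre-period of length 1 it cycles with period 6.
For j ≥ 2, a_j depends only on (j - 2) mod 6. (1267 - 2) mod 6 = 5, so a_{1267} = a_7 = 18.

18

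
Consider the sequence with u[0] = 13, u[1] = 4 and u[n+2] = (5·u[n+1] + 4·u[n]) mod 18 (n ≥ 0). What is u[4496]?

Listing terms: u[0] = 13; u[1] = 4; u[2] = 0; u[3] = 16; u[4] = 8; u[5] = 14; u[6] = 12; u[7] = 8; u[8] = 16; u[9] = 4; u[10] = 12; u[11] = 4; u[12] = 14; u[13] = 14; u[14] = 0; u[15] = 2; u[16] = 10; u[17] = 4; u[18] = 6; u[19] = 10; u[20] = 2; u[21] = 14; u[22] = 6; u[23] = 14; u[24] = 4; u[25] = 4; u[26] = 0.
Since (u[25], u[26]) = (u[1], u[2]) = (4, 0) (two consecutive terms determine the rest), the sequence is eventually periodic: after a pre-period of length 1 it cycles with period 24.
For n ≥ 1, u[n] depends only on (n - 1) mod 24. (4496 - 1) mod 24 = 7, so u[4496] = u[8] = 16.

16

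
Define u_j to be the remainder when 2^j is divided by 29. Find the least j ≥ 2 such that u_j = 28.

u_1 = 2,  u_2 = 4,  u_3 = 8,  u_4 = 16,  u_5 = 3,  u_6 = 6,  u_7 = 12,  u_8 = 24,  u_9 = 19,  u_{10} = 9,  u_{11} = 18,  u_{12} = 7,  u_{13} = 14,  u_{14} = 28,  u_{15} = 27,  u_{16} = 25,  u_{17} = 21,  u_{18} = 13,  u_{19} = 26,  u_{20} = 23,  u_{21} = 17,  u_{22} = 5,  u_{23} = 10,  u_{24} = 20,  u_{25} = 11,  u_{26} = 22,  u_{27} = 15,  u_{28} = 1,  u_{29} = 2.
Since u_{29} = u_1 = 2, the sequence is periodic with period 28.
The value 28 first appears (with j ≥ 2) at u_{14}.

14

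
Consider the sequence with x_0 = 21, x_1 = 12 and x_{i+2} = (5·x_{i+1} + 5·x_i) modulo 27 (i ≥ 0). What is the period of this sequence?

3

x_0 = 21,  x_1 = 12,  x_2 = 3,  x_3 = 21,  x_4 = 12.
The sequence repeats with period 3.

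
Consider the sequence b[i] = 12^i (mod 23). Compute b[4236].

We have b[0] = 1; b[1] = 12; b[2] = 6; b[3] = 3; b[4] = 13; b[5] = 18; b[6] = 9; b[7] = 16; b[8] = 8; b[9] = 4; b[10] = 2; b[11] = 1.
Since b[11] = b[0] = 1, the sequence is periodic with period 11.
So b[4236] = b[0 + ((4236-0) mod 11)] = b[1] = 12.

12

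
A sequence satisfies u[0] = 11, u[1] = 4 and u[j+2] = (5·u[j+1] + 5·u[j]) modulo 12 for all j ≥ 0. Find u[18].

u[0] = 11,  u[1] = 4,  u[2] = 3,  u[3] = 11,  u[4] = 10,  u[5] = 9,  u[6] = 11,  u[7] = 4.
Since (u[6], u[7]) = (u[0], u[1]) = (11, 4) (two consecutive terms determine the rest), the sequence is periodic with period 6.
(18 - 0) mod 6 = 0, so u[18] = u[0] = 11.

11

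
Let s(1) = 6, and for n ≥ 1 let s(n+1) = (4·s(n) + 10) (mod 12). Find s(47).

s(1) = 6; s(2) = 10; s(3) = 2; s(4) = 6.
The sequence repeats with period 3.
(47 - 1) mod 3 = 1, so s(47) = s(2) = 10.

10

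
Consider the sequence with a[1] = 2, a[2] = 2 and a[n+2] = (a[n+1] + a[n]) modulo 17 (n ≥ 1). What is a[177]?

4

Computing terms: a[1] = 2; a[2] = 2; a[3] = 4; a[4] = 6; a[5] = 10; a[6] = 16; a[7] = 9; a[8] = 8; a[9] = 0; a[10] = 8; a[11] = 8; a[12] = 16; a[13] = 7; a[14] = 6; a[15] = 13; a[16] = 2; a[17] = 15; a[18] = 0; a[19] = 15; a[20] = 15; a[21] = 13; a[22] = 11; a[23] = 7; a[24] = 1; a[25] = 8; a[26] = 9; a[27] = 0; a[28] = 9; a[29] = 9; a[30] = 1; a[31] = 10; a[32] = 11; a[33] = 4; a[34] = 15; a[35] = 2; a[36] = 0; a[37] = 2; a[38] = 2.
Since (a[37], a[38]) = (a[1], a[2]) = (2, 2) (two consecutive terms determine the rest), the sequence is periodic with period 36.
(177 - 1) mod 36 = 32, so a[177] = a[33] = 4.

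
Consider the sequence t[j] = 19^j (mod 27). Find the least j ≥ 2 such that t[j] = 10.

Computing terms: t[1] = 19, t[2] = 10, t[3] = 1, t[4] = 19.
Since t[4] = t[1] = 19, the sequence is periodic with period 3.
The value 10 first appears (with j ≥ 2) at t[2].

2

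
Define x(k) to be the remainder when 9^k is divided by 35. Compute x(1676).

We have x(1) = 9, x(2) = 11, x(3) = 29, x(4) = 16, x(5) = 4, x(6) = 1, x(7) = 9.
The sequence repeats with period 6.
So x(1676) = x(1 + ((1676-1) mod 6)) = x(2) = 11.

11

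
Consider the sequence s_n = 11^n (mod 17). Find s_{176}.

1

Computing terms: s_1 = 11; s_2 = 2; s_3 = 5; s_4 = 4; s_5 = 10; s_6 = 8; s_7 = 3; s_8 = 16; s_9 = 6; s_{10} = 15; s_{11} = 12; s_{12} = 13; s_{13} = 7; s_{14} = 9; s_{15} = 14; s_{16} = 1; s_{17} = 11.
The sequence repeats with period 16.
(176 - 1) mod 16 = 15, so s_{176} = s_{16} = 1.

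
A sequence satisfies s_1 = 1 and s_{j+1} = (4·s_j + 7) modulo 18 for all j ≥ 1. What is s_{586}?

1

Listing terms: s_1 = 1,  s_2 = 11,  s_3 = 15,  s_4 = 13,  s_5 = 5,  s_6 = 9,  s_7 = 7,  s_8 = 17,  s_9 = 3,  s_{10} = 1.
Since s_{10} = s_1 = 1, the sequence is periodic with period 9.
So s_{586} = s_{1 + ((586-1) mod 9)} = s_1 = 1.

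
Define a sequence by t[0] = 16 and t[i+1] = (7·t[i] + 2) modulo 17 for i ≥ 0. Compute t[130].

1

We have t[0] = 16; t[1] = 12; t[2] = 1; t[3] = 9; t[4] = 14; t[5] = 15; t[6] = 5; t[7] = 3; t[8] = 6; t[9] = 10; t[10] = 4; t[11] = 13; t[12] = 8; t[13] = 7; t[14] = 0; t[15] = 2; t[16] = 16.
The sequence repeats with period 16.
(130 - 0) mod 16 = 2, so t[130] = t[2] = 1.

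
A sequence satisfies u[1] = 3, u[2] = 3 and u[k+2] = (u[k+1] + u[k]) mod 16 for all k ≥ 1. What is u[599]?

Listing terms: u[1] = 3,  u[2] = 3,  u[3] = 6,  u[4] = 9,  u[5] = 15,  u[6] = 8,  u[7] = 7,  u[8] = 15,  u[9] = 6,  u[10] = 5,  u[11] = 11,  u[12] = 0,  u[13] = 11,  u[14] = 11,  u[15] = 6,  u[16] = 1,  u[17] = 7,  u[18] = 8,  u[19] = 15,  u[20] = 7,  u[21] = 6,  u[22] = 13,  u[23] = 3,  u[24] = 0,  u[25] = 3,  u[26] = 3.
Since (u[25], u[26]) = (u[1], u[2]) = (3, 3) (two consecutive terms determine the rest), the sequence is periodic with period 24.
(599 - 1) mod 24 = 22, so u[599] = u[23] = 3.

3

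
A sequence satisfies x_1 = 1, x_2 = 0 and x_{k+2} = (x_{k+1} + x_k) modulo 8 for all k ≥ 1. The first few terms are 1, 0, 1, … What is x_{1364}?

0

Computing terms: x_1 = 1, x_2 = 0, x_3 = 1, x_4 = 1, x_5 = 2, x_6 = 3, x_7 = 5, x_8 = 0, x_9 = 5, x_{10} = 5, x_{11} = 2, x_{12} = 7, x_{13} = 1, x_{14} = 0.
Since (x_{13}, x_{14}) = (x_1, x_2) = (1, 0) (two consecutive terms determine the rest), the sequence is periodic with period 12.
(1364 - 1) mod 12 = 7, so x_{1364} = x_8 = 0.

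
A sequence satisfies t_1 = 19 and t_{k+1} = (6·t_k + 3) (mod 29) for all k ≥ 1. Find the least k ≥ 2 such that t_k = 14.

6

Computing terms: t_1 = 19,  t_2 = 1,  t_3 = 9,  t_4 = 28,  t_5 = 26,  t_6 = 14,  t_7 = 0,  t_8 = 3,  t_9 = 21,  t_{10} = 13,  t_{11} = 23,  t_{12} = 25,  t_{13} = 8,  t_{14} = 22,  t_{15} = 19.
Since t_{15} = t_1 = 19, the sequence is periodic with period 14.
The value 14 first appears (with k ≥ 2) at t_6.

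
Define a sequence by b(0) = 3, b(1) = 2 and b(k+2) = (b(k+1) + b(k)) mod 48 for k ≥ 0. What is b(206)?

13

Listing terms: b(0) = 3, b(1) = 2, b(2) = 5, b(3) = 7, b(4) = 12, b(5) = 19, b(6) = 31, b(7) = 2, b(8) = 33, b(9) = 35, b(10) = 20, b(11) = 7, b(12) = 27, b(13) = 34, b(14) = 13, b(15) = 47, b(16) = 12, b(17) = 11, b(18) = 23, b(19) = 34, b(20) = 9, b(21) = 43, b(22) = 4, b(23) = 47, b(24) = 3, b(25) = 2.
The sequence repeats with period 24.
So b(206) = b(0 + ((206-0) mod 24)) = b(14) = 13.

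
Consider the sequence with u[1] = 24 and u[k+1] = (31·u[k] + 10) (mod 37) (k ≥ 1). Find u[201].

Listing terms: u[1] = 24,  u[2] = 14,  u[3] = 0,  u[4] = 10,  u[5] = 24.
The sequence repeats with period 4.
(201 - 1) mod 4 = 0, so u[201] = u[1] = 24.

24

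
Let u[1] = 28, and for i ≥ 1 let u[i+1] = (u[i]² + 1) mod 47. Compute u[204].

18

u[1] = 28; u[2] = 33; u[3] = 9; u[4] = 35; u[5] = 4; u[6] = 17; u[7] = 8; u[8] = 18; u[9] = 43; u[10] = 17.
Since u[10] = u[6] = 17, the sequence is eventually periodic: after a pre-period of length 5 it cycles with period 4.
For i ≥ 6, u[i] depends only on (i - 6) mod 4. (204 - 6) mod 4 = 2, so u[204] = u[8] = 18.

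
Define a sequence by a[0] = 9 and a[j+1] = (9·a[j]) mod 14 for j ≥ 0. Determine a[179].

1

a[0] = 9, a[1] = 11, a[2] = 1, a[3] = 9.
The sequence repeats with period 3.
(179 - 0) mod 3 = 2, so a[179] = a[2] = 1.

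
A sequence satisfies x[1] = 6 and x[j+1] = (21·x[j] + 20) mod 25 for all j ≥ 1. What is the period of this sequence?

We have x[1] = 6,  x[2] = 21,  x[3] = 11,  x[4] = 1,  x[5] = 16,  x[6] = 6.
The sequence repeats with period 5.

5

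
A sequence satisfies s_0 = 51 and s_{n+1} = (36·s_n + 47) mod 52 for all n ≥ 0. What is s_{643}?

11

s_0 = 51, s_1 = 11, s_2 = 27, s_3 = 31, s_4 = 19, s_5 = 3, s_6 = 51.
Since s_6 = s_0 = 51, the sequence is periodic with period 6.
(643 - 0) mod 6 = 1, so s_{643} = s_1 = 11.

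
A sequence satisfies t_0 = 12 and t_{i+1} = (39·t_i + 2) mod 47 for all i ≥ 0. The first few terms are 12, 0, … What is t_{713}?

25

t_0 = 12; t_1 = 0; t_2 = 2; t_3 = 33; t_4 = 20; t_5 = 30; t_6 = 44; t_7 = 26; t_8 = 29; t_9 = 5; t_{10} = 9; t_{11} = 24; t_{12} = 45; t_{13} = 18; t_{14} = 46; t_{15} = 10; t_{16} = 16; t_{17} = 15; t_{18} = 23; t_{19} = 6; t_{20} = 1; t_{21} = 41; t_{22} = 3; t_{23} = 25; t_{24} = 37; t_{25} = 35; t_{26} = 4; t_{27} = 17; t_{28} = 7; t_{29} = 40; t_{30} = 11; t_{31} = 8; t_{32} = 32; t_{33} = 28; t_{34} = 13; t_{35} = 39; t_{36} = 19; t_{37} = 38; t_{38} = 27; t_{39} = 21; t_{40} = 22; t_{41} = 14; t_{42} = 31; t_{43} = 36; t_{44} = 43; t_{45} = 34; t_{46} = 12.
The sequence repeats with period 46.
(713 - 0) mod 46 = 23, so t_{713} = t_{23} = 25.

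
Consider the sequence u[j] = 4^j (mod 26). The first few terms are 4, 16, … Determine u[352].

22

We have u[1] = 4, u[2] = 16, u[3] = 12, u[4] = 22, u[5] = 10, u[6] = 14, u[7] = 4.
The sequence repeats with period 6.
(352 - 1) mod 6 = 3, so u[352] = u[4] = 22.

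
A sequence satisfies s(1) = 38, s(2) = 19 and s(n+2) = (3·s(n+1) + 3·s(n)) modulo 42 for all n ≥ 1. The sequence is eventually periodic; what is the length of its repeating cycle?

s(1) = 38,  s(2) = 19,  s(3) = 3,  s(4) = 24,  s(5) = 39,  s(6) = 21,  s(7) = 12,  s(8) = 15,  s(9) = 39,  s(10) = 36,  s(11) = 15,  s(12) = 27,  s(13) = 0,  s(14) = 39,  s(15) = 33,  s(16) = 6,  s(17) = 33,  s(18) = 33,  s(19) = 30,  s(20) = 21,  s(21) = 27,  s(22) = 18,  s(23) = 9,  s(24) = 39,  s(25) = 18,  s(26) = 3,  s(27) = 21,  s(28) = 30,  s(29) = 27,  s(30) = 3,  s(31) = 6,  s(32) = 27,  s(33) = 15,  s(34) = 0,  s(35) = 3,  s(36) = 9,  s(37) = 36,  s(38) = 9,  s(39) = 9,  s(40) = 12,  s(41) = 21,  s(42) = 15,  s(43) = 24,  s(44) = 33,  s(45) = 3,  s(46) = 24.
Since (s(45), s(46)) = (s(3), s(4)) = (3, 24) (two consecutive terms determine the rest), the sequence is eventually periodic: after a pre-period of length 2 it cycles with period 42.

42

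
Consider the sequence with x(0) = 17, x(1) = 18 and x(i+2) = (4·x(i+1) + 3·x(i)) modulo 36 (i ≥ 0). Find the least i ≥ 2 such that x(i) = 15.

2

Computing terms: x(0) = 17,  x(1) = 18,  x(2) = 15,  x(3) = 6,  x(4) = 33,  x(5) = 6,  x(6) = 15,  x(7) = 6.
Since (x(6), x(7)) = (x(2), x(3)) = (15, 6) (two consecutive terms determine the rest), the sequence is eventually periodic: after a pre-period of length 2 it cycles with period 4.
The value 15 first appears (with i ≥ 2) at x(2).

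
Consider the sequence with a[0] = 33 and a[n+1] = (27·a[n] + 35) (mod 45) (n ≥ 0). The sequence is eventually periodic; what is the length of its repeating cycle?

4

Computing terms: a[0] = 33,  a[1] = 26,  a[2] = 17,  a[3] = 44,  a[4] = 8,  a[5] = 26.
Since a[5] = a[1] = 26, the sequence is eventually periodic: after a pre-period of length 1 it cycles with period 4.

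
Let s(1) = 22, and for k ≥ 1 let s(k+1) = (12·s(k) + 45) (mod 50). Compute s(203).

3

Listing terms: s(1) = 22; s(2) = 9; s(3) = 3; s(4) = 31; s(5) = 17; s(6) = 49; s(7) = 33; s(8) = 41; s(9) = 37; s(10) = 39; s(11) = 13; s(12) = 1; s(13) = 7; s(14) = 29; s(15) = 43; s(16) = 11; s(17) = 27; s(18) = 19; s(19) = 23; s(20) = 21; s(21) = 47; s(22) = 9.
Since s(22) = s(2) = 9, the sequence is eventually periodic: after a pre-period of length 1 it cycles with period 20.
For k ≥ 2, s(k) depends only on (k - 2) mod 20. (203 - 2) mod 20 = 1, so s(203) = s(3) = 3.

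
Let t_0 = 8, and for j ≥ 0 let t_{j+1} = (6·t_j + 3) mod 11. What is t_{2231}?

Listing terms: t_0 = 8,  t_1 = 7,  t_2 = 1,  t_3 = 9,  t_4 = 2,  t_5 = 4,  t_6 = 5,  t_7 = 0,  t_8 = 3,  t_9 = 10,  t_{10} = 8.
The sequence repeats with period 10.
(2231 - 0) mod 10 = 1, so t_{2231} = t_1 = 7.

7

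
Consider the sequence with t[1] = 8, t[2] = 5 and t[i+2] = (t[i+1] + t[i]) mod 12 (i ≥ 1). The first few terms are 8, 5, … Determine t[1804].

Listing terms: t[1] = 8, t[2] = 5, t[3] = 1, t[4] = 6, t[5] = 7, t[6] = 1, t[7] = 8, t[8] = 9, t[9] = 5, t[10] = 2, t[11] = 7, t[12] = 9, t[13] = 4, t[14] = 1, t[15] = 5, t[16] = 6, t[17] = 11, t[18] = 5, t[19] = 4, t[20] = 9, t[21] = 1, t[22] = 10, t[23] = 11, t[24] = 9, t[25] = 8, t[26] = 5.
Since (t[25], t[26]) = (t[1], t[2]) = (8, 5) (two consecutive terms determine the rest), the sequence is periodic with period 24.
(1804 - 1) mod 24 = 3, so t[1804] = t[4] = 6.

6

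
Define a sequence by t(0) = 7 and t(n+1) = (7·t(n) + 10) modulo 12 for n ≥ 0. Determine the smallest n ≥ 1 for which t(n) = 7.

3

Listing terms: t(0) = 7, t(1) = 11, t(2) = 3, t(3) = 7.
The sequence repeats with period 3.
The value 7 next appears (with n ≥ 1) at t(3).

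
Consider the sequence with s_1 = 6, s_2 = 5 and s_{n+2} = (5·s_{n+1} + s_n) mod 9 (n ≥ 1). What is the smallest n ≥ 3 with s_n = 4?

3

Computing terms: s_1 = 6, s_2 = 5, s_3 = 4, s_4 = 7, s_5 = 3, s_6 = 4, s_7 = 5, s_8 = 2, s_9 = 6, s_{10} = 5.
The sequence repeats with period 8.
The value 4 first appears (with n ≥ 3) at s_3.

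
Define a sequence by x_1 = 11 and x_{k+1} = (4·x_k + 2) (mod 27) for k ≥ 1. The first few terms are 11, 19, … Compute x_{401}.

Listing terms: x_1 = 11; x_2 = 19; x_3 = 24; x_4 = 17; x_5 = 16; x_6 = 12; x_7 = 23; x_8 = 13; x_9 = 0; x_{10} = 2; x_{11} = 10; x_{12} = 15; x_{13} = 8; x_{14} = 7; x_{15} = 3; x_{16} = 14; x_{17} = 4; x_{18} = 18; x_{19} = 20; x_{20} = 1; x_{21} = 6; x_{22} = 26; x_{23} = 25; x_{24} = 21; x_{25} = 5; x_{26} = 22; x_{27} = 9; x_{28} = 11.
The sequence repeats with period 27.
(401 - 1) mod 27 = 22, so x_{401} = x_{23} = 25.

25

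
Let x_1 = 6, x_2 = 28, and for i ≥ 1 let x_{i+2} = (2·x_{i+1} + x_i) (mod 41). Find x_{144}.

x_1 = 6,  x_2 = 28,  x_3 = 21,  x_4 = 29,  x_5 = 38,  x_6 = 23,  x_7 = 2,  x_8 = 27,  x_9 = 15,  x_{10} = 16,  x_{11} = 6,  x_{12} = 28.
Since (x_{11}, x_{12}) = (x_1, x_2) = (6, 28) (two consecutive terms determine the rest), the sequence is periodic with period 10.
So x_{144} = x_{1 + ((144-1) mod 10)} = x_4 = 29.

29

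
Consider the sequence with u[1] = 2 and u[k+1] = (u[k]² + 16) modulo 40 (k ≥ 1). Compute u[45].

16

Computing terms: u[1] = 2, u[2] = 20, u[3] = 16, u[4] = 32, u[5] = 0, u[6] = 16.
Since u[6] = u[3] = 16, the sequence is eventually periodic: after a pre-period of length 2 it cycles with period 3.
For k ≥ 3, u[k] depends only on (k - 3) mod 3. (45 - 3) mod 3 = 0, so u[45] = u[3] = 16.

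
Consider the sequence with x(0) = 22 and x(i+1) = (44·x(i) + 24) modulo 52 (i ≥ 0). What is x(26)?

We have x(0) = 22,  x(1) = 4,  x(2) = 44,  x(3) = 36,  x(4) = 48,  x(5) = 4.
Since x(5) = x(1) = 4, the sequence is eventually periodic: after a pre-period of length 1 it cycles with period 4.
For i ≥ 1, x(i) depends only on (i - 1) mod 4. (26 - 1) mod 4 = 1, so x(26) = x(2) = 44.

44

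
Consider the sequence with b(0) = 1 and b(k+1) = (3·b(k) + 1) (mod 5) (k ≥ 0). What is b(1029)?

b(0) = 1, b(1) = 4, b(2) = 3, b(3) = 0, b(4) = 1.
The sequence repeats with period 4.
(1029 - 0) mod 4 = 1, so b(1029) = b(1) = 4.

4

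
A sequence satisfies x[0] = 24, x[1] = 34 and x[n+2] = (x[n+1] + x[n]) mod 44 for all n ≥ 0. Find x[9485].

22

We have x[0] = 24; x[1] = 34; x[2] = 14; x[3] = 4; x[4] = 18; x[5] = 22; x[6] = 40; x[7] = 18; x[8] = 14; x[9] = 32; x[10] = 2; x[11] = 34; x[12] = 36; x[13] = 26; x[14] = 18; x[15] = 0; x[16] = 18; x[17] = 18; x[18] = 36; x[19] = 10; x[20] = 2; x[21] = 12; x[22] = 14; x[23] = 26; x[24] = 40; x[25] = 22; x[26] = 18; x[27] = 40; x[28] = 14; x[29] = 10; x[30] = 24; x[31] = 34.
Since (x[30], x[31]) = (x[0], x[1]) = (24, 34) (two consecutive terms determine the rest), the sequence is periodic with period 30.
(9485 - 0) mod 30 = 5, so x[9485] = x[5] = 22.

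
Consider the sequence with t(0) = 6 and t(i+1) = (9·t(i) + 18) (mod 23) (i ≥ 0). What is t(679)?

We have t(0) = 6; t(1) = 3; t(2) = 22; t(3) = 9; t(4) = 7; t(5) = 12; t(6) = 11; t(7) = 2; t(8) = 13; t(9) = 20; t(10) = 14; t(11) = 6.
The sequence repeats with period 11.
So t(679) = t(0 + ((679-0) mod 11)) = t(8) = 13.

13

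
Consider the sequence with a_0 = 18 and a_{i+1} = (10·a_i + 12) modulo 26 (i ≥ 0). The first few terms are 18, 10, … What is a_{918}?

We have a_0 = 18; a_1 = 10; a_2 = 8; a_3 = 14; a_4 = 22; a_5 = 24; a_6 = 18.
The sequence repeats with period 6.
(918 - 0) mod 6 = 0, so a_{918} = a_0 = 18.

18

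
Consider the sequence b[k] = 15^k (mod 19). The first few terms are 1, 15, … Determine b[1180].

4

Listing terms: b[0] = 1; b[1] = 15; b[2] = 16; b[3] = 12; b[4] = 9; b[5] = 2; b[6] = 11; b[7] = 13; b[8] = 5; b[9] = 18; b[10] = 4; b[11] = 3; b[12] = 7; b[13] = 10; b[14] = 17; b[15] = 8; b[16] = 6; b[17] = 14; b[18] = 1.
Since b[18] = b[0] = 1, the sequence is periodic with period 18.
So b[1180] = b[0 + ((1180-0) mod 18)] = b[10] = 4.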